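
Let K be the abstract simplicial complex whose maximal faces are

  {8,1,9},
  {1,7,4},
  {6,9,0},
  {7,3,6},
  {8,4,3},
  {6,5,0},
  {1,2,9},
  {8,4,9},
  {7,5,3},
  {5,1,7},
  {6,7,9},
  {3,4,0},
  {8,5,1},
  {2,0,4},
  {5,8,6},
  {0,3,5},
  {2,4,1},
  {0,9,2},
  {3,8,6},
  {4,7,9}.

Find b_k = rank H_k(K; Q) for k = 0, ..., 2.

Order the vertices as 0 < 1 < 2 < 3 < 4 < 5 < 6 < 7 < 8 < 9. Listing each simplex with vertices in this order, K has dimension 2 with simplices:

  0-simplices (10): [0], [1], [2], [3], [4], [5], [6], [7], [8], [9]
  1-simplices (30): (30 of them)
  2-simplices (20): (20 of them)

giving chain groups C_0 ≅ Z^10, C_1 ≅ Z^30, C_2 ≅ Z^20.

∂_1: C_1 → C_0 maps an edge to its endpoints' difference, ∂[p,q] = q − p.
This gives a 10×30 integer matrix of rank 9; reducing to Smith normal form yields diagonal entries (1,1,1,1,1,1,1,1,1).

The boundary map ∂_2: C_2 → C_1 acts by ∂[p,q,r] = [q,r] − [p,r] + [p,q]. For instance
  ∂[3,6,7] = [6,7] − [3,7] + [3,6],
  ∂[0,3,4] = [3,4] − [0,4] + [0,3].
The 30×20 boundary matrix has rank 20 and Smith normal form diag(1,1,1,1,1,1,1,1,1,1,1,1,1,1,1,1,1,1,1,2).

Now H_k = ker ∂_k / im ∂_{k+1}, so:

  H_0: rank C_0 − rank ∂_1 = 10 − 9 = 1, and the invariant factors of ∂_1 are all 1, so H_0 ≅ Z.
  H_1: rank ker ∂_1 − rank ∂_2 = (30 − 9) − 20 = 1, and ∂_2 has invariant factor 2 > 1, so H_1 ≅ Z ⊕ Z/2.
  H_2: rank ker ∂_2 − rank ∂_3 = (20 − 20) − 0 = 0, and there is no ∂_3, so H_2 ≅ 0.

Hence the Betti numbers are b_0 = 1, b_1 = 1, b_2 = 0.

b_0 = 1, b_1 = 1, b_2 = 0.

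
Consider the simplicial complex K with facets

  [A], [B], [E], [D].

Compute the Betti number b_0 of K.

Take the total order A < B < D < E on the vertex set. Then K (dimension 0) consists of the simplices:

  0-simplices (4): A, B, D, E

Hence C_0 ≅ Z^4.

Now H_k = ker ∂_k / im ∂_{k+1}, so:

  H_0: rank C_0 − rank ∂_1 = 4 − 0 = 4, and there is no ∂_1, so H_0 = Z^4.

Hence the Betti numbers are b_0 = 4.

b_0 = 4.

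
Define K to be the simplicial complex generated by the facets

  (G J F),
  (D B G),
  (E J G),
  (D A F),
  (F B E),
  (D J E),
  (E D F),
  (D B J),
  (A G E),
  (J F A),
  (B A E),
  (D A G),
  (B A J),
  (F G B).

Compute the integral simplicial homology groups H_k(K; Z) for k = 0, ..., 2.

H_0 ≅ Z,  H_1 ≅ Z^2,  H_2 ≅ Z.

Order the vertices as A < B < D < E < F < G < J. Listing each simplex with vertices in this order, K has dimension 2 with simplices:

  0-simplices (7): A, B, D, E, F, G, J
  1-simplices (21): AB, AD, AE, AF, AG, AJ, BD, BE, BF, BG, BJ, DE, DF, DG, DJ, EF, EG, EJ, FG, FJ, GJ
  2-simplices (14): ABE, ABJ, ADF, ADG, AEG, AFJ, BDG, BDJ, BEF, BFG, DEF, DEJ, EGJ, FGJ

so the chain groups are C_0 ≅ Z^7, C_1 ≅ Z^21, C_2 ≅ Z^14.

The boundary map ∂_1: C_1 → C_0 maps an edge to its endpoints' difference, ∂[p,q] = q − p. For instance
  ∂GJ = J − G.
The resulting 7×21 matrix has rank 6, and its Smith normal form has invariant factors (1,1,1,1,1,1).

∂_2: C_2 → C_1 acts by ∂[p,q,r] = [q,r] − [p,r] + [p,q]. For instance
  ∂ABJ = BJ − AJ + AB,
  ∂FGJ = GJ − FJ + FG.
The resulting 21×14 matrix has rank 13, and its Smith normal form has invariant factors (1,1,1,1,1,1,1,1,1,1,1,1,1).

Reading off H_k = ker ∂_k / im ∂_{k+1}:

  H_0: rank C_0 − rank ∂_1 = 7 − 6 = 1, and the invariant factors of ∂_1 are all 1, so H_0 ≅ Z.
  H_1: rank ker ∂_1 − rank ∂_2 = (21 − 6) − 13 = 2, and the invariant factors of ∂_2 are all 1, so H_1 ≅ Z^2.
  H_2: rank ker ∂_2 − rank ∂_3 = (14 − 13) − 0 = 1, and there is no ∂_3, so H_2 ≅ Z.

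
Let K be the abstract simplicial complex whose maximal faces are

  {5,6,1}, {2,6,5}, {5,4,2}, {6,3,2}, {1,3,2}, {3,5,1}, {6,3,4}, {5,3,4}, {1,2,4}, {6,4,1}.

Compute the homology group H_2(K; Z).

Order the vertices as 1 < 2 < 3 < 4 < 5 < 6. Listing each simplex with vertices in this order, K has dimension 2 with simplices:

  0-simplices (6): [1], [2], [3], [4], [5], [6]
  1-simplices (15): [1,2], [1,3], [1,4], [1,5], [1,6], [2,3], [2,4], [2,5], [2,6], [3,4], [3,5], [3,6], [4,5], [4,6], [5,6]
  2-simplices (10): [1,2,3], [1,2,4], [1,3,5], [1,4,6], [1,5,6], [2,3,6], [2,4,5], [2,5,6], [3,4,5], [3,4,6]

giving chain groups C_0 ≅ Z^6, C_1 ≅ Z^15, C_2 ≅ Z^10.

Boundary ∂_1: C_1 → C_0 is given by ∂[p,q] = [q] − [p].
The 6×15 boundary matrix has rank 5 and Smith normal form diag(1,1,1,1,1).

∂_2: C_2 → C_1 acts by ∂[p,q,r] = [q,r] − [p,r] + [p,q]. For instance
  ∂[1,3,5] = [3,5] − [1,5] + [1,3],
  ∂[1,4,6] = [4,6] − [1,6] + [1,4].
The resulting 15×10 matrix has rank 10, and its Smith normal form has invariant factors (1,1,1,1,1,1,1,1,1,2).

Computing H_k = (kernel of ∂_k) / (image of ∂_{k+1}):

  H_2: rank ker ∂_2 − rank ∂_3 = (10 − 10) − 0 = 0, and there is no ∂_3, so H_2 ≅ 0.

(K is a triangulation of the real projective plane RP^2.)

H_2 = 0.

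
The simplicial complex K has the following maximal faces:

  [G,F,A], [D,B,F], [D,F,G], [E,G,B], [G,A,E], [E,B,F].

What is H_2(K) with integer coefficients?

H_2 ≅ 0.

Fix the vertex order A < B < D < E < F < G and write every simplex with vertices in increasing order. Then dim K = 2 and the simplices of K are:

  0-simplices (6): A, B, D, E, F, G
  1-simplices (12): AE, AF, AG, BD, BE, BF, BG, DF, DG, EF, EG, FG
  2-simplices (6): AEG, AFG, BDF, BEF, BEG, DFG

Hence C_0 ≅ Z^6, C_1 ≅ Z^12, C_2 ≅ Z^6.

∂_1: C_1 → C_0 sends each edge [p,q] (with p < q) to q − p.
As a 6×12 matrix over Z this has rank 5, with invariant factors (1,1,1,1,1).

Boundary ∂_2: C_2 → C_1 maps a triangle to the signed sum of its edges. For instance
  ∂BEF = EF − BF + BE,
  ∂BDF = DF − BF + BD.
The resulting 12×6 matrix has rank 6, and its Smith normal form has invariant factors (1,1,1,1,1,1).

From H_k ≅ ker(∂_k) / im(∂_{k+1}) we obtain:

  H_2: rank ker ∂_2 − rank ∂_3 = (6 − 6) − 0 = 0, and there is no ∂_3, so H_2 ≅ 0.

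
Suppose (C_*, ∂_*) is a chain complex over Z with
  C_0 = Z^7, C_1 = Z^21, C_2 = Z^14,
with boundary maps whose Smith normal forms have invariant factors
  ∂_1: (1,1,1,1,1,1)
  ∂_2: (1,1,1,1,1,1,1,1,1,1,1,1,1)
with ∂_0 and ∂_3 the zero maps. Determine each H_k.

H_0: b_0 = 7 − 0 − 6 = 1; torsion from ∂_1 factors > 1: none. So H_0 = Z.
H_1: b_1 = 21 − 6 − 13 = 2; torsion from ∂_2 factors > 1: none. So H_1 = Z^2.
H_2: b_2 = 14 − 13 − 0 = 1; torsion from ∂_3 factors > 1: none. So H_2 = Z.

H_0 = Z,  H_1 = Z^2,  H_2 = Z.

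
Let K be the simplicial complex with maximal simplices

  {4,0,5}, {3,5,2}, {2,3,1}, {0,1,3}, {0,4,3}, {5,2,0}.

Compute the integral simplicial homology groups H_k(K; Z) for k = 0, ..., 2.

H_0 ≅ Z,  H_1 ≅ Z,  H_2 = 0.

Take the total order 0 < 1 < 2 < 3 < 4 < 5 on the vertex set. Then K (dimension 2) consists of the simplices:

  0-simplices (6): [0], [1], [2], [3], [4], [5]
  1-simplices (12): [0,1], [0,2], [0,3], [0,4], [0,5], [1,2], [1,3], [2,3], [2,5], [3,4], [3,5], [4,5]
  2-simplices (6): [0,1,3], [0,2,5], [0,3,4], [0,4,5], [1,2,3], [2,3,5]

so the chain groups are C_0 ≅ Z^6, C_1 ≅ Z^12, C_2 ≅ Z^6.

The boundary map ∂_1: C_1 → C_0 is given by ∂[p,q] = [q] − [p]. For instance
  ∂[0,3] = [3] − [0].
The resulting 6×12 matrix has rank 5, and its Smith normal form has invariant factors (1,1,1,1,1).

∂_2: C_2 → C_1 acts by ∂[p,q,r] = [q,r] − [p,r] + [p,q]. For instance
  ∂[0,3,4] = [3,4] − [0,4] + [0,3],
  ∂[0,1,3] = [1,3] − [0,3] + [0,1].
The 12×6 boundary matrix has rank 6 and Smith normal form diag(1,1,1,1,1,1).

From H_k ≅ ker(∂_k) / im(∂_{k+1}) we obtain:

  H_0: rank C_0 − rank ∂_1 = 6 − 5 = 1, and the invariant factors of ∂_1 are all 1, so H_0 ≅ Z.
  H_1: rank ker ∂_1 − rank ∂_2 = (12 − 5) − 6 = 1, and the invariant factors of ∂_2 are all 1, so H_1 ≅ Z.
  H_2: rank ker ∂_2 − rank ∂_3 = (6 − 6) − 0 = 0, and there is no ∂_3, so H_2 ≅ 0.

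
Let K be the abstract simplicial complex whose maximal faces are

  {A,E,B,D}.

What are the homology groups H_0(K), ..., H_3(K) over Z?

K has 4 vertices, 6 edges, 4 triangles, 1 3-simplex.
rank ∂_0 = 0, rank ∂_1 = 3 ⇒ b_0 = 4 − 0 − 3 = 1; all invariant factors of ∂_1 are 1 so no torsion. So H_0 ≅ Z.
rank ∂_1 = 3, rank ∂_2 = 3 ⇒ b_1 = 6 − 3 − 3 = 0; all invariant factors of ∂_2 are 1 so no torsion. So H_1 ≅ 0.
rank ∂_2 = 3, rank ∂_3 = 1 ⇒ b_2 = 4 − 3 − 1 = 0; all invariant factors of ∂_3 are 1 so no torsion. So H_2 ≅ 0.
rank ∂_3 = 1, rank ∂_4 = 0 ⇒ b_3 = 1 − 1 − 0 = 0. So H_3 ≅ 0.

H_0 ≅ Z,  H_1 = 0,  H_2 = 0,  H_3 = 0.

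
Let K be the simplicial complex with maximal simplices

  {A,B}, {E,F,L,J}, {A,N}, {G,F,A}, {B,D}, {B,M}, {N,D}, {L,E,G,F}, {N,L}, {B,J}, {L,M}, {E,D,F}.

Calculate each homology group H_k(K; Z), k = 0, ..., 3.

H_0 ≅ Z,  H_1 ≅ Z^5,  H_2 = 0,  H_3 = 0.

We work with the vertex ordering A < B < D < E < F < G < J < L < M < N. The simplices of K, each written with vertices in increasing order, are:

  0-simplices (10): A, B, D, E, F, G, J, L, M, N
  1-simplices (21): AB, AF, AG, AN, BD, BJ, BM, DE, DF, DN, EF, EG, EJ, EL, FG, FJ, FL, GL, JL, LM, LN
  2-simplices (9): AFG, DEF, EFG, EFJ, EFL, EGL, EJL, FGL, FJL
  3-simplices (2): EFGL, EFJL

so the chain groups are C_0 ≅ Z^10, C_1 ≅ Z^21, C_2 ≅ Z^9, C_3 ≅ Z^2.

The boundary map ∂_1: C_1 → C_0 is given by ∂[p,q] = [q] − [p].
The resulting 10×21 matrix has rank 9, and its Smith normal form has invariant factors (1,1,1,1,1,1,1,1,1).

The boundary map ∂_2: C_2 → C_1 maps a triangle to the signed sum of its edges. For instance
  ∂DEF = EF − DF + DE,
  ∂EJL = JL − EL + EJ.
The 21×9 boundary matrix has rank 7 and Smith normal form diag(1,1,1,1,1,1,1).

Boundary ∂_3: C_3 → C_2 sends each 3-simplex σ to the alternating sum Σ_i (−1)^i (σ with its i-th vertex removed). For instance
  ∂EFGL = FGL − EGL + EFL − EFG,
  ∂EFJL = FJL − EJL + EFL − EFJ.
The 9×2 boundary matrix has rank 2 and Smith normal form diag(1,1).

From H_k ≅ ker(∂_k) / im(∂_{k+1}) we obtain:

  H_0: rank C_0 − rank ∂_1 = 10 − 9 = 1, and the invariant factors of ∂_1 are all 1, so H_0 = Z.
  H_1: rank ker ∂_1 − rank ∂_2 = (21 − 9) − 7 = 5, and the invariant factors of ∂_2 are all 1, so H_1 = Z^5.
  H_2: rank ker ∂_2 − rank ∂_3 = (9 − 7) − 2 = 0, and the invariant factors of ∂_3 are all 1, so H_2 = 0.
  H_3: rank ker ∂_3 − rank ∂_4 = (2 − 2) − 0 = 0, and there is no ∂_4, so H_3 = 0.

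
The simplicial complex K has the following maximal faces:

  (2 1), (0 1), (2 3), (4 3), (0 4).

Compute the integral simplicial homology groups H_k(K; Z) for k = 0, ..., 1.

H_0 = Z,  H_1 = Z.

Order the vertices as 0 < 1 < 2 < 3 < 4. Listing each simplex with vertices in this order, K has dimension 1 with simplices:

  0-simplices (5): [0], [1], [2], [3], [4]
  1-simplices (5): [0,1], [0,4], [1,2], [2,3], [3,4]

giving chain groups C_0 ≅ Z^5, C_1 ≅ Z^5.

∂_1: C_1 → C_0 is given by ∂[p,q] = [q] − [p].
The resulting 5×5 matrix has rank 4, and its Smith normal form has invariant factors (1,1,1,1).

Now H_k = ker ∂_k / im ∂_{k+1}, so:

  H_0: rank C_0 − rank ∂_1 = 5 − 4 = 1, and the invariant factors of ∂_1 are all 1, so H_0 ≅ Z.
  H_1: rank ker ∂_1 − rank ∂_2 = (5 − 4) − 0 = 1, and there is no ∂_2, so H_1 ≅ Z.

As a check, the Euler characteristic is 5 − 5 = 0, which agrees with 1 − 1 = 0.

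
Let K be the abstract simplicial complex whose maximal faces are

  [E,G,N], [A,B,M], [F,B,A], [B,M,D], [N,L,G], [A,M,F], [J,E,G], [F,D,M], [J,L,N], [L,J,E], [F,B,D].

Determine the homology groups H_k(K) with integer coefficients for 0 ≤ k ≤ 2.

H_0 ≅ Z^2,  H_1 ≅ Z,  H_2 ≅ Z.

Order the vertices as A < B < D < E < F < G < J < L < M < N. Listing each simplex with vertices in this order, K has dimension 2 with simplices:

  0-simplices (10): A, B, D, E, F, G, J, L, M, N
  1-simplices (19): AB, AF, AM, BD, BF, BM, DF, DM, EG, EJ, EL, EN, FM, GJ, GL, GN, JL, JN, LN
  2-simplices (11): ABF, ABM, AFM, BDF, BDM, DFM, EGJ, EGN, EJL, GLN, JLN

so the chain groups are C_0 ≅ Z^10, C_1 ≅ Z^19, C_2 ≅ Z^11.

The boundary map ∂_1: C_1 → C_0 sends each edge [p,q] (with p < q) to q − p.
The resulting 10×19 matrix has rank 8, and its Smith normal form has invariant factors (1,1,1,1,1,1,1,1).

Boundary ∂_2: C_2 → C_1 sends each 2-simplex [p,q,r] to [q,r] − [p,r] + [p,q]. For instance
  ∂ABF = BF − AF + AB,
  ∂GLN = LN − GN + GL.
As a 19×11 matrix over Z this has rank 10, with invariant factors (1,1,1,1,1,1,1,1,1,1).

From H_k ≅ ker(∂_k) / im(∂_{k+1}) we obtain:

  H_0: rank C_0 − rank ∂_1 = 10 − 8 = 2, and the invariant factors of ∂_1 are all 1, so H_0 ≅ Z^2.
  H_1: rank ker ∂_1 − rank ∂_2 = (19 − 8) − 10 = 1, and the invariant factors of ∂_2 are all 1, so H_1 ≅ Z.
  H_2: rank ker ∂_2 − rank ∂_3 = (11 − 10) − 0 = 1, and there is no ∂_3, so H_2 ≅ Z.

As a check, the Euler characteristic is 10 − 19 + 11 = 2, which agrees with 2 − 1 + 1 = 2.
(K is a triangulation of the disjoint union of the 2-sphere S^2 and the Möbius band.)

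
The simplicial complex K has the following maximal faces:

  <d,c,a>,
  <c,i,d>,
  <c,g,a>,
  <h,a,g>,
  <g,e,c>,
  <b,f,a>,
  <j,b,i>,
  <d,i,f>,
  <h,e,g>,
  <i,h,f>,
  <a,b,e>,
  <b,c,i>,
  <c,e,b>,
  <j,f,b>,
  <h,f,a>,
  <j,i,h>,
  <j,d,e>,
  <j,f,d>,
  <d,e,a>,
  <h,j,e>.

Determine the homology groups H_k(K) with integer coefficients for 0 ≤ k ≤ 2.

H_0 ≅ Z,  H_1 ≅ Z ⊕ Z/2,  H_2 = 0.

Order the vertices as a < b < c < d < e < f < g < h < i < j. Listing each simplex with vertices in this order, K has dimension 2 with simplices:

  0-simplices (10): a, b, c, d, e, f, g, h, i, j
  1-simplices (30): ab, ac, ad, ae, af, ag, ah, bc, be, bf, bi, bj, cd, ce, cg, ci, de, df, di, dj, eg, eh, ej, fh, fi, fj, gh, hi, hj, ij
  2-simplices (20): abe, abf, acd, acg, ade, afh, agh, bce, bci, bfj, bij, cdi, ceg, dej, dfi, dfj, egh, ehj, fhi, hij

so the chain groups are C_0 ≅ Z^10, C_1 ≅ Z^30, C_2 ≅ Z^20.

Boundary ∂_1: C_1 → C_0 is given by ∂[p,q] = [q] − [p]. For instance
  ∂bc = c − b.
As a 10×30 matrix over Z this has rank 9, with invariant factors (1,1,1,1,1,1,1,1,1).

∂_2: C_2 → C_1 sends each 2-simplex [p,q,r] to [q,r] − [p,r] + [p,q]. For instance
  ∂acg = cg − ag + ac,
  ∂abe = be − ae + ab.
The resulting 30×20 matrix has rank 20, and its Smith normal form has invariant factors (1,1,1,1,1,1,1,1,1,1,1,1,1,1,1,1,1,1,1,2).

Computing H_k = (kernel of ∂_k) / (image of ∂_{k+1}):

  H_0: rank C_0 − rank ∂_1 = 10 − 9 = 1, and the invariant factors of ∂_1 are all 1, so H_0 = Z.
  H_1: rank ker ∂_1 − rank ∂_2 = (30 − 9) − 20 = 1, and ∂_2 has invariant factor 2 > 1, so H_1 = Z ⊕ Z/2.
  H_2: rank ker ∂_2 − rank ∂_3 = (20 − 20) − 0 = 0, and there is no ∂_3, so H_2 = 0.

As a check, the Euler characteristic is 10 − 30 + 20 = 0, which agrees with 1 − 1 + 0 = 0.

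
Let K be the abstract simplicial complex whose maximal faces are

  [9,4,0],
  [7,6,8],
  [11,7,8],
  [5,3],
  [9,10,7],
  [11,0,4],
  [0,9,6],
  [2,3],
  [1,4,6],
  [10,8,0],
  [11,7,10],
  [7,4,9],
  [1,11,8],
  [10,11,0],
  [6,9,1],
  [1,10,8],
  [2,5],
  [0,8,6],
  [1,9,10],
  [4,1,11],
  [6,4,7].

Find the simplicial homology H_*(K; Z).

K has 12 vertices, 30 edges, 18 triangles.
rank ∂_0 = 0, rank ∂_1 = 10 ⇒ b_0 = 12 − 0 − 10 = 2; all invariant factors of ∂_1 are 1 so no torsion. So H_0 = Z^2.
rank ∂_1 = 10, rank ∂_2 = 18 ⇒ b_1 = 30 − 10 − 18 = 2; ∂_2 has invariant factor(s) [2] giving torsion. So H_1 = Z^2 ⊕ Z_2.
rank ∂_2 = 18, rank ∂_3 = 0 ⇒ b_2 = 18 − 18 − 0 = 0. So H_2 = 0.

H_0 ≅ Z^2,  H_1 ≅ Z^2 ⊕ Z_2,  H_2 = 0.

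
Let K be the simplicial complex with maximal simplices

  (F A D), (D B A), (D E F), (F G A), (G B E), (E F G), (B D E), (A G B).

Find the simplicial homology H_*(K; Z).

H_0 ≅ Z,  H_1 = 0,  H_2 ≅ Z.

Fix the vertex order A < B < D < E < F < G and write every simplex with vertices in increasing order. Then dim K = 2 and the simplices of K are:

  0-simplices (6): A, B, D, E, F, G
  1-simplices (12): AB, AD, AF, AG, BD, BE, BG, DE, DF, EF, EG, FG
  2-simplices (8): ABD, ABG, ADF, AFG, BDE, BEG, DEF, EFG

Hence C_0 ≅ Z^6, C_1 ≅ Z^12, C_2 ≅ Z^8.

Boundary ∂_1: C_1 → C_0 sends each edge [p,q] (with p < q) to q − p. For instance
  ∂EG = G − E.
This gives a 6×12 integer matrix of rank 5; reducing to Smith normal form yields diagonal entries (1,1,1,1,1).

The boundary map ∂_2: C_2 → C_1 acts by ∂[p,q,r] = [q,r] − [p,r] + [p,q]. For instance
  ∂EFG = FG − EG + EF,
  ∂ABD = BD − AD + AB.
The 12×8 boundary matrix has rank 7 and Smith normal form diag(1,1,1,1,1,1,1).

Computing H_k = (kernel of ∂_k) / (image of ∂_{k+1}):

  H_0: rank C_0 − rank ∂_1 = 6 − 5 = 1, and the invariant factors of ∂_1 are all 1, so H_0 ≅ Z.
  H_1: rank ker ∂_1 − rank ∂_2 = (12 − 5) − 7 = 0, and the invariant factors of ∂_2 are all 1, so H_1 ≅ 0.
  H_2: rank ker ∂_2 − rank ∂_3 = (8 − 7) − 0 = 1, and there is no ∂_3, so H_2 ≅ Z.

As a check, the Euler characteristic is 6 − 12 + 8 = 2, which agrees with 1 − 0 + 1 = 2.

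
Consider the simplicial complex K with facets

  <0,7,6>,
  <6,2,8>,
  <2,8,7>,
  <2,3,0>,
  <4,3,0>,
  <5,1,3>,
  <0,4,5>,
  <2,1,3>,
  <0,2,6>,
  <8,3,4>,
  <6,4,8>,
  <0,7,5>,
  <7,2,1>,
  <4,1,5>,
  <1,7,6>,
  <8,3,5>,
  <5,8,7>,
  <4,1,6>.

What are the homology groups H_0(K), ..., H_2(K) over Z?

Fix the vertex order 0 < 1 < 2 < 3 < 4 < 5 < 6 < 7 < 8 and write every simplex with vertices in increasing order. Then dim K = 2 and the simplices of K are:

  0-simplices (9): [0], [1], [2], [3], [4], [5], [6], [7], [8]
  1-simplices (27): (27 of them)
  2-simplices (18): [0,2,3], [0,2,6], [0,3,4], [0,4,5], [0,5,7], [0,6,7], [1,2,3], [1,2,7], [1,3,5], [1,4,5], [1,4,6], [1,6,7], [2,6,8], [2,7,8], [3,4,8], [3,5,8], [4,6,8], [5,7,8]

Hence C_0 ≅ Z^9, C_1 ≅ Z^27, C_2 ≅ Z^18.

The boundary map ∂_1: C_1 → C_0 maps an edge to its endpoints' difference, ∂[p,q] = q − p.
This gives a 9×27 integer matrix of rank 8; reducing to Smith normal form yields diagonal entries (1,1,1,1,1,1,1,1).

Boundary ∂_2: C_2 → C_1 maps a triangle to the signed sum of its edges. For instance
  ∂[2,6,8] = [6,8] − [2,8] + [2,6],
  ∂[1,2,3] = [2,3] − [1,3] + [1,2].
The 27×18 boundary matrix has rank 18 and Smith normal form diag(1,1,1,1,1,1,1,1,1,1,1,1,1,1,1,1,1,2).

Now H_k = ker ∂_k / im ∂_{k+1}, so:

  H_0: rank C_0 − rank ∂_1 = 9 − 8 = 1, and the invariant factors of ∂_1 are all 1, so H_0 = Z.
  H_1: rank ker ∂_1 − rank ∂_2 = (27 − 8) − 18 = 1, and ∂_2 has invariant factor 2 > 1, so H_1 = Z ⊕ Z/2Z.
  H_2: rank ker ∂_2 − rank ∂_3 = (18 − 18) − 0 = 0, and there is no ∂_3, so H_2 = 0.

As a check, the Euler characteristic is 9 − 27 + 18 = 0, which agrees with 1 − 1 + 0 = 0.

H_0 ≅ Z,  H_1 ≅ Z ⊕ Z/2Z,  H_2 = 0.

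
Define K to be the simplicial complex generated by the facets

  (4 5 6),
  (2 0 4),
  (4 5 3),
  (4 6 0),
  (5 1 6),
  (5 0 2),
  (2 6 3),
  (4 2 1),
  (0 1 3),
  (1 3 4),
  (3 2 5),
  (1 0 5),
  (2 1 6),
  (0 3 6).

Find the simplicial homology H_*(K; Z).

Fix the vertex order 0 < 1 < 2 < 3 < 4 < 5 < 6 and write every simplex with vertices in increasing order. Then dim K = 2 and the simplices of K are:

  0-simplices (7): [0], [1], [2], [3], [4], [5], [6]
  1-simplices (21): [0,1], [0,2], [0,3], [0,4], [0,5], [0,6], [1,2], [1,3], [1,4], [1,5], [1,6], [2,3], [2,4], [2,5], [2,6], [3,4], [3,5], [3,6], [4,5], [4,6], [5,6]
  2-simplices (14): [0,1,3], [0,1,5], [0,2,4], [0,2,5], [0,3,6], [0,4,6], [1,2,4], [1,2,6], [1,3,4], [1,5,6], [2,3,5], [2,3,6], [3,4,5], [4,5,6]

so the chain groups are C_0 ≅ Z^7, C_1 ≅ Z^21, C_2 ≅ Z^14.

∂_1: C_1 → C_0 maps an edge to its endpoints' difference, ∂[p,q] = q − p. For instance
  ∂[4,6] = [6] − [4].
This gives a 7×21 integer matrix of rank 6; reducing to Smith normal form yields diagonal entries (1,1,1,1,1,1).

The boundary map ∂_2: C_2 → C_1 acts by ∂[p,q,r] = [q,r] − [p,r] + [p,q]. For instance
  ∂[1,2,6] = [2,6] − [1,6] + [1,2],
  ∂[1,2,4] = [2,4] − [1,4] + [1,2].
This gives a 21×14 integer matrix of rank 13; reducing to Smith normal form yields diagonal entries (1,1,1,1,1,1,1,1,1,1,1,1,1).

From H_k ≅ ker(∂_k) / im(∂_{k+1}) we obtain:

  H_0: rank C_0 − rank ∂_1 = 7 − 6 = 1, and the invariant factors of ∂_1 are all 1, so H_0 = Z.
  H_1: rank ker ∂_1 − rank ∂_2 = (21 − 6) − 13 = 2, and the invariant factors of ∂_2 are all 1, so H_1 = Z^2.
  H_2: rank ker ∂_2 − rank ∂_3 = (14 − 13) − 0 = 1, and there is no ∂_3, so H_2 = Z.

As a check, the Euler characteristic is 7 − 21 + 14 = 0, which agrees with 1 − 2 + 1 = 0.
(K is a triangulation of the torus T^2.)

H_0 = Z,  H_1 = Z^2,  H_2 = Z.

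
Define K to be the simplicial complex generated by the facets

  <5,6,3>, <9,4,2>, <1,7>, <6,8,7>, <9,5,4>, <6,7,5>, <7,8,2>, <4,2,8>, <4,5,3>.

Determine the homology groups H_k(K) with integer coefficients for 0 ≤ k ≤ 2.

Take the total order 1 < 2 < 3 < 4 < 5 < 6 < 7 < 8 < 9 on the vertex set. Then K (dimension 2) consists of the simplices:

  0-simplices (9): [1], [2], [3], [4], [5], [6], [7], [8], [9]
  1-simplices (17): [1,7], [2,4], [2,7], [2,8], [2,9], [3,4], [3,5], [3,6], [4,5], [4,8], [4,9], [5,6], [5,7], [5,9], [6,7], [6,8], [7,8]
  2-simplices (8): [2,4,8], [2,4,9], [2,7,8], [3,4,5], [3,5,6], [4,5,9], [5,6,7], [6,7,8]

Hence C_0 ≅ Z^9, C_1 ≅ Z^17, C_2 ≅ Z^8.

∂_1: C_1 → C_0 maps an edge to its endpoints' difference, ∂[p,q] = q − p.
As a 9×17 matrix over Z this has rank 8, with invariant factors (1,1,1,1,1,1,1,1).

∂_2: C_2 → C_1 maps a triangle to the signed sum of its edges. For instance
  ∂[6,7,8] = [7,8] − [6,8] + [6,7],
  ∂[2,4,8] = [4,8] − [2,8] + [2,4].
As a 17×8 matrix over Z this has rank 8, with invariant factors (1,1,1,1,1,1,1,1).

Now H_k = ker ∂_k / im ∂_{k+1}, so:

  H_0: rank C_0 − rank ∂_1 = 9 − 8 = 1, and the invariant factors of ∂_1 are all 1, so H_0 = Z.
  H_1: rank ker ∂_1 − rank ∂_2 = (17 − 8) − 8 = 1, and the invariant factors of ∂_2 are all 1, so H_1 = Z.
  H_2: rank ker ∂_2 − rank ∂_3 = (8 − 8) − 0 = 0, and there is no ∂_3, so H_2 = 0.

H_0 = Z,  H_1 = Z,  H_2 = 0.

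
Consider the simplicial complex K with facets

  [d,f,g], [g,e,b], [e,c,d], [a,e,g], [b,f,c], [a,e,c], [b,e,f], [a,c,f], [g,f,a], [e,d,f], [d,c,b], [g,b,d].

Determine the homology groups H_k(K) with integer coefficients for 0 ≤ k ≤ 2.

H_0 = Z,  H_1 = Z/2Z,  H_2 = 0.

We work with the vertex ordering a < b < c < d < e < f < g. The simplices of K, each written with vertices in increasing order, are:

  0-simplices (7): a, b, c, d, e, f, g
  1-simplices (18): ac, ae, af, ag, bc, bd, be, bf, bg, cd, ce, cf, de, df, dg, ef, eg, fg
  2-simplices (12): ace, acf, aeg, afg, bcd, bcf, bdg, bef, beg, cde, def, dfg

Hence C_0 ≅ Z^7, C_1 ≅ Z^18, C_2 ≅ Z^12.

∂_1: C_1 → C_0 is given by ∂[p,q] = [q] − [p]. For instance
  ∂dg = g − d.
The resulting 7×18 matrix has rank 6, and its Smith normal form has invariant factors (1,1,1,1,1,1).

The boundary map ∂_2: C_2 → C_1 maps a triangle to the signed sum of its edges. For instance
  ∂acf = cf − af + ac,
  ∂afg = fg − ag + af.
The 18×12 boundary matrix has rank 12 and Smith normal form diag(1,1,1,1,1,1,1,1,1,1,1,2).

Reading off H_k = ker ∂_k / im ∂_{k+1}:

  H_0: rank C_0 − rank ∂_1 = 7 − 6 = 1, and the invariant factors of ∂_1 are all 1, so H_0 ≅ Z.
  H_1: rank ker ∂_1 − rank ∂_2 = (18 − 6) − 12 = 0, and ∂_2 has invariant factor 2 > 1, so H_1 ≅ Z/2Z.
  H_2: rank ker ∂_2 − rank ∂_3 = (12 − 12) − 0 = 0, and there is no ∂_3, so H_2 ≅ 0.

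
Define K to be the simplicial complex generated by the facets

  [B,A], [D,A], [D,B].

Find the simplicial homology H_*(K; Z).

Fix the vertex order A < B < D and write every simplex with vertices in increasing order. Then dim K = 1 and the simplices of K are:

  0-simplices (3): A, B, D
  1-simplices (3): AB, AD, BD

so the chain groups are C_0 ≅ Z^3, C_1 ≅ Z^3.

∂_1: C_1 → C_0 sends each edge [p,q] (with p < q) to q − p. For instance
  ∂AB = B − A.
As a 3×3 matrix over Z this has rank 2, with invariant factors (1,1).

Now H_k = ker ∂_k / im ∂_{k+1}, so:

  H_0: rank C_0 − rank ∂_1 = 3 − 2 = 1, and the invariant factors of ∂_1 are all 1, so H_0 ≅ Z.
  H_1: rank ker ∂_1 − rank ∂_2 = (3 − 2) − 0 = 1, and there is no ∂_2, so H_1 ≅ Z.

(K is a triangulation of the circle S^1.)

H_0 = Z,  H_1 = Z.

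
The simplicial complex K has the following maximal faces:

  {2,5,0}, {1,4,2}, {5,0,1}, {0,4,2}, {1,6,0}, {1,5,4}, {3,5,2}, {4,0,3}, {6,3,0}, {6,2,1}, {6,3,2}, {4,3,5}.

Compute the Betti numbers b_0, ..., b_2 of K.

Order the vertices as 0 < 1 < 2 < 3 < 4 < 5 < 6. Listing each simplex with vertices in this order, K has dimension 2 with simplices:

  0-simplices (7): [0], [1], [2], [3], [4], [5], [6]
  1-simplices (18): [0,1], [0,2], [0,3], [0,4], [0,5], [0,6], [1,2], [1,4], [1,5], [1,6], [2,3], [2,4], [2,5], [2,6], [3,4], [3,5], [3,6], [4,5]
  2-simplices (12): [0,1,5], [0,1,6], [0,2,4], [0,2,5], [0,3,4], [0,3,6], [1,2,4], [1,2,6], [1,4,5], [2,3,5], [2,3,6], [3,4,5]

so the chain groups are C_0 ≅ Z^7, C_1 ≅ Z^18, C_2 ≅ Z^12.

Boundary ∂_1: C_1 → C_0 maps an edge to its endpoints' difference, ∂[p,q] = q − p.
The resulting 7×18 matrix has rank 6, and its Smith normal form has invariant factors (1,1,1,1,1,1).

The boundary map ∂_2: C_2 → C_1 acts by ∂[p,q,r] = [q,r] − [p,r] + [p,q]. For instance
  ∂[0,1,6] = [1,6] − [0,6] + [0,1],
  ∂[0,1,5] = [1,5] − [0,5] + [0,1].
This gives a 18×12 integer matrix of rank 12; reducing to Smith normal form yields diagonal entries (1,1,1,1,1,1,1,1,1,1,1,2).

From H_k ≅ ker(∂_k) / im(∂_{k+1}) we obtain:

  H_0: rank C_0 − rank ∂_1 = 7 − 6 = 1, and the invariant factors of ∂_1 are all 1, so H_0 = Z.
  H_1: rank ker ∂_1 − rank ∂_2 = (18 − 6) − 12 = 0, and ∂_2 has invariant factor 2 > 1, so H_1 = Z_2.
  H_2: rank ker ∂_2 − rank ∂_3 = (12 − 12) − 0 = 0, and there is no ∂_3, so H_2 = 0.

As a check, the Euler characteristic is 7 − 18 + 12 = 1, which agrees with 1 − 0 + 0 = 1.
(K is a triangulation of the real projective plane RP^2.)

Hence the Betti numbers are b_0 = 1, b_1 = 0, b_2 = 0.

b_0 = 1, b_1 = 0, b_2 = 0.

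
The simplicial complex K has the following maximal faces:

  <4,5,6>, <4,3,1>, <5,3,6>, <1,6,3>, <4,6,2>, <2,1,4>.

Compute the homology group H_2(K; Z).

H_2 = 0.

We work with the vertex ordering 1 < 2 < 3 < 4 < 5 < 6. The simplices of K, each written with vertices in increasing order, are:

  0-simplices (6): [1], [2], [3], [4], [5], [6]
  1-simplices (12): [1,2], [1,3], [1,4], [1,6], [2,4], [2,6], [3,4], [3,5], [3,6], [4,5], [4,6], [5,6]
  2-simplices (6): [1,2,4], [1,3,4], [1,3,6], [2,4,6], [3,5,6], [4,5,6]

Hence C_0 ≅ Z^6, C_1 ≅ Z^12, C_2 ≅ Z^6.

∂_1: C_1 → C_0 is given by ∂[p,q] = [q] − [p]. For instance
  ∂[1,2] = [2] − [1].
As a 6×12 matrix over Z this has rank 5, with invariant factors (1,1,1,1,1).

∂_2: C_2 → C_1 maps a triangle to the signed sum of its edges. For instance
  ∂[1,3,6] = [3,6] − [1,6] + [1,3],
  ∂[3,5,6] = [5,6] − [3,6] + [3,5].
The resulting 12×6 matrix has rank 6, and its Smith normal form has invariant factors (1,1,1,1,1,1).

Reading off H_k = ker ∂_k / im ∂_{k+1}:

  H_2: rank ker ∂_2 − rank ∂_3 = (6 − 6) − 0 = 0, and there is no ∂_3, so H_2 = 0.

(K is a triangulation of the cylinder S^1 x I.)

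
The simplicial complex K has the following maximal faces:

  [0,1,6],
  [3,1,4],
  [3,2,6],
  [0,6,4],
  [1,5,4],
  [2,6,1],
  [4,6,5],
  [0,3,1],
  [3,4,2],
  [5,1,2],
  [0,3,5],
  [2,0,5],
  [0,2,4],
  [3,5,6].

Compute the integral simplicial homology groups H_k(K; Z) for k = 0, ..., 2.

H_0 ≅ Z,  H_1 ≅ Z^2,  H_2 ≅ Z.

Fix the vertex order 0 < 1 < 2 < 3 < 4 < 5 < 6 and write every simplex with vertices in increasing order. Then dim K = 2 and the simplices of K are:

  0-simplices (7): [0], [1], [2], [3], [4], [5], [6]
  1-simplices (21): [0,1], [0,2], [0,3], [0,4], [0,5], [0,6], [1,2], [1,3], [1,4], [1,5], [1,6], [2,3], [2,4], [2,5], [2,6], [3,4], [3,5], [3,6], [4,5], [4,6], [5,6]
  2-simplices (14): [0,1,3], [0,1,6], [0,2,4], [0,2,5], [0,3,5], [0,4,6], [1,2,5], [1,2,6], [1,3,4], [1,4,5], [2,3,4], [2,3,6], [3,5,6], [4,5,6]

so the chain groups are C_0 ≅ Z^7, C_1 ≅ Z^21, C_2 ≅ Z^14.

∂_1: C_1 → C_0 sends each edge [p,q] (with p < q) to q − p. For instance
  ∂[2,5] = [5] − [2].
As a 7×21 matrix over Z this has rank 6, with invariant factors (1,1,1,1,1,1).

Boundary ∂_2: C_2 → C_1 sends each 2-simplex [p,q,r] to [q,r] − [p,r] + [p,q]. For instance
  ∂[0,4,6] = [4,6] − [0,6] + [0,4],
  ∂[3,5,6] = [5,6] − [3,6] + [3,5].
The resulting 21×14 matrix has rank 13, and its Smith normal form has invariant factors (1,1,1,1,1,1,1,1,1,1,1,1,1).

Computing H_k = (kernel of ∂_k) / (image of ∂_{k+1}):

  H_0: rank C_0 − rank ∂_1 = 7 − 6 = 1, and the invariant factors of ∂_1 are all 1, so H_0 = Z.
  H_1: rank ker ∂_1 − rank ∂_2 = (21 − 6) − 13 = 2, and the invariant factors of ∂_2 are all 1, so H_1 = Z^2.
  H_2: rank ker ∂_2 − rank ∂_3 = (14 − 13) − 0 = 1, and there is no ∂_3, so H_2 = Z.

As a check, the Euler characteristic is 7 − 21 + 14 = 0, which agrees with 1 − 2 + 1 = 0.
(K is a triangulation of the torus T^2.)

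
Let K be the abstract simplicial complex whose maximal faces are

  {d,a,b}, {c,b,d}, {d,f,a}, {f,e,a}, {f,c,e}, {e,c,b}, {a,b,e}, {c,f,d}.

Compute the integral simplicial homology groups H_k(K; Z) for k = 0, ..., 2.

H_0 ≅ Z,  H_1 = 0,  H_2 ≅ Z.

Take the total order a < b < c < d < e < f on the vertex set. Then K (dimension 2) consists of the simplices:

  0-simplices (6): a, b, c, d, e, f
  1-simplices (12): ab, ad, ae, af, bc, bd, be, cd, ce, cf, df, ef
  2-simplices (8): abd, abe, adf, aef, bcd, bce, cdf, cef

so the chain groups are C_0 ≅ Z^6, C_1 ≅ Z^12, C_2 ≅ Z^8.

∂_1: C_1 → C_0 maps an edge to its endpoints' difference, ∂[p,q] = q − p.
The 6×12 boundary matrix has rank 5 and Smith normal form diag(1,1,1,1,1).

The boundary map ∂_2: C_2 → C_1 maps a triangle to the signed sum of its edges. For instance
  ∂bcd = cd − bd + bc,
  ∂cdf = df − cf + cd.
The 12×8 boundary matrix has rank 7 and Smith normal form diag(1,1,1,1,1,1,1).

Reading off H_k = ker ∂_k / im ∂_{k+1}:

  H_0: rank C_0 − rank ∂_1 = 6 − 5 = 1, and the invariant factors of ∂_1 are all 1, so H_0 = Z.
  H_1: rank ker ∂_1 − rank ∂_2 = (12 − 5) − 7 = 0, and the invariant factors of ∂_2 are all 1, so H_1 = 0.
  H_2: rank ker ∂_2 − rank ∂_3 = (8 − 7) − 0 = 1, and there is no ∂_3, so H_2 = Z.

As a check, the Euler characteristic is 6 − 12 + 8 = 2, which agrees with 1 − 0 + 1 = 2.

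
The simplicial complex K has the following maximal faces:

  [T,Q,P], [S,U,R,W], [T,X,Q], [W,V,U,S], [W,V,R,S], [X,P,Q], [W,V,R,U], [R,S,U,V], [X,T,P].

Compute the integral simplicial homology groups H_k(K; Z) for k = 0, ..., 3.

H_0 = Z^2,  H_1 = 0,  H_2 = Z,  H_3 = Z.

Take the total order P < Q < R < S < T < U < V < W < X on the vertex set. Then K (dimension 3) consists of the simplices:

  0-simplices (9): P, Q, R, S, T, U, V, W, X
  1-simplices (16): PQ, PT, PX, QT, QX, RS, RU, RV, RW, SU, SV, SW, TX, UV, UW, VW
  2-simplices (14): PQT, PQX, PTX, QTX, RSU, RSV, RSW, RUV, RUW, RVW, SUV, SUW, SVW, UVW
  3-simplices (5): RSUV, RSUW, RSVW, RUVW, SUVW

giving chain groups C_0 ≅ Z^9, C_1 ≅ Z^16, C_2 ≅ Z^14, C_3 ≅ Z^5.

∂_1: C_1 → C_0 is given by ∂[p,q] = [q] − [p]. For instance
  ∂UV = V − U.
The 9×16 boundary matrix has rank 7 and Smith normal form diag(1,1,1,1,1,1,1).

Boundary ∂_2: C_2 → C_1 maps a triangle to the signed sum of its edges. For instance
  ∂QTX = TX − QX + QT,
  ∂SUV = UV − SV + SU.
As a 16×14 matrix over Z this has rank 9, with invariant factors (1,1,1,1,1,1,1,1,1).

∂_3: C_3 → C_2 sends each 3-simplex σ to the alternating sum Σ_i (−1)^i (σ with its i-th vertex removed). For instance
  ∂RSUW = SUW − RUW + RSW − RSU,
  ∂SUVW = UVW − SVW + SUW − SUV.
As a 14×5 matrix over Z this has rank 4, with invariant factors (1,1,1,1).

Computing H_k = (kernel of ∂_k) / (image of ∂_{k+1}):

  H_0: rank C_0 − rank ∂_1 = 9 − 7 = 2, and the invariant factors of ∂_1 are all 1, so H_0 ≅ Z^2.
  H_1: rank ker ∂_1 − rank ∂_2 = (16 − 7) − 9 = 0, and the invariant factors of ∂_2 are all 1, so H_1 ≅ 0.
  H_2: rank ker ∂_2 − rank ∂_3 = (14 − 9) − 4 = 1, and the invariant factors of ∂_3 are all 1, so H_2 ≅ Z.
  H_3: rank ker ∂_3 − rank ∂_4 = (5 − 4) − 0 = 1, and there is no ∂_4, so H_3 ≅ Z.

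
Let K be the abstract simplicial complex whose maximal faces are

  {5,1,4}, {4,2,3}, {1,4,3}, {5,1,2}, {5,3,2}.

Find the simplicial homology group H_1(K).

K has 5 vertices, 10 edges, 5 triangles.
rank ∂_1 = 4, rank ∂_2 = 5 ⇒ b_1 = 10 − 4 − 5 = 1; all invariant factors of ∂_2 are 1 so no torsion. So H_1 = Z.

H_1 = Z.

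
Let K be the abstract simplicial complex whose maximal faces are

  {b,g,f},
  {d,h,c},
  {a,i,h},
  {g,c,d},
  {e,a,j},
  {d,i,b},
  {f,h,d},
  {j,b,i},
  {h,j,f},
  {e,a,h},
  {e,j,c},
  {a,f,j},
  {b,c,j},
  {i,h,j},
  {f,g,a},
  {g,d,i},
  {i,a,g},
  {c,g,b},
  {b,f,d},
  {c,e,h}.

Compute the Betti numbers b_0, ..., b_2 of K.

b_0 = 1, b_1 = 1, b_2 = 0.

Order the vertices as a < b < c < d < e < f < g < h < i < j. Listing each simplex with vertices in this order, K has dimension 2 with simplices:

  0-simplices (10): a, b, c, d, e, f, g, h, i, j
  1-simplices (30): ae, af, ag, ah, ai, aj, bc, bd, bf, bg, bi, bj, cd, ce, cg, ch, cj, df, dg, dh, di, eh, ej, fg, fh, fj, gi, hi, hj, ij
  2-simplices (20): aeh, aej, afg, afj, agi, ahi, bcg, bcj, bdf, bdi, bfg, bij, cdg, cdh, ceh, cej, dfh, dgi, fhj, hij

Hence C_0 ≅ Z^10, C_1 ≅ Z^30, C_2 ≅ Z^20.

∂_1: C_1 → C_0 is given by ∂[p,q] = [q] − [p].
This gives a 10×30 integer matrix of rank 9; reducing to Smith normal form yields diagonal entries (1,1,1,1,1,1,1,1,1).

Boundary ∂_2: C_2 → C_1 acts by ∂[p,q,r] = [q,r] − [p,r] + [p,q]. For instance
  ∂cej = ej − cj + ce,
  ∂afg = fg − ag + af.
The 30×20 boundary matrix has rank 20 and Smith normal form diag(1,1,1,1,1,1,1,1,1,1,1,1,1,1,1,1,1,1,1,2).

Now H_k = ker ∂_k / im ∂_{k+1}, so:

  H_0: rank C_0 − rank ∂_1 = 10 − 9 = 1, and the invariant factors of ∂_1 are all 1, so H_0 = Z.
  H_1: rank ker ∂_1 − rank ∂_2 = (30 − 9) − 20 = 1, and ∂_2 has invariant factor 2 > 1, so H_1 = Z ⊕ Z/2.
  H_2: rank ker ∂_2 − rank ∂_3 = (20 − 20) − 0 = 0, and there is no ∂_3, so H_2 = 0.

Hence the Betti numbers are b_0 = 1, b_1 = 1, b_2 = 0.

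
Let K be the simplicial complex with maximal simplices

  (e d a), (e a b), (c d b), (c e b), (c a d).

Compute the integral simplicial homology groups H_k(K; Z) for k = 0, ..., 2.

H_0 = Z,  H_1 = Z,  H_2 = 0.

We work with the vertex ordering a < b < c < d < e. The simplices of K, each written with vertices in increasing order, are:

  0-simplices (5): a, b, c, d, e
  1-simplices (10): ab, ac, ad, ae, bc, bd, be, cd, ce, de
  2-simplices (5): abe, acd, ade, bcd, bce

giving chain groups C_0 ≅ Z^5, C_1 ≅ Z^10, C_2 ≅ Z^5.

Boundary ∂_1: C_1 → C_0 maps an edge to its endpoints' difference, ∂[p,q] = q − p. For instance
  ∂ac = c − a.
As a 5×10 matrix over Z this has rank 4, with invariant factors (1,1,1,1).

The boundary map ∂_2: C_2 → C_1 maps a triangle to the signed sum of its edges. For instance
  ∂bce = ce − be + bc,
  ∂abe = be − ae + ab.
The 10×5 boundary matrix has rank 5 and Smith normal form diag(1,1,1,1,1).

Now H_k = ker ∂_k / im ∂_{k+1}, so:

  H_0: rank C_0 − rank ∂_1 = 5 − 4 = 1, and the invariant factors of ∂_1 are all 1, so H_0 = Z.
  H_1: rank ker ∂_1 − rank ∂_2 = (10 − 4) − 5 = 1, and the invariant factors of ∂_2 are all 1, so H_1 = Z.
  H_2: rank ker ∂_2 − rank ∂_3 = (5 − 5) − 0 = 0, and there is no ∂_3, so H_2 = 0.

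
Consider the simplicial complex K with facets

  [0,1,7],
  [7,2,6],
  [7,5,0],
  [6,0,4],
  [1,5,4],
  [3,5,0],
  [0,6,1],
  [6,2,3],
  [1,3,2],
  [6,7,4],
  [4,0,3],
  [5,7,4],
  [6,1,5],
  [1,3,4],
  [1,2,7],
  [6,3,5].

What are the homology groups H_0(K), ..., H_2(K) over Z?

H_0 = Z,  H_1 = Z^2,  H_2 = Z.

Take the total order 0 < 1 < 2 < 3 < 4 < 5 < 6 < 7 on the vertex set. Then K (dimension 2) consists of the simplices:

  0-simplices (8): [0], [1], [2], [3], [4], [5], [6], [7]
  1-simplices (24): (24 of them)
  2-simplices (16): [0,1,6], [0,1,7], [0,3,4], [0,3,5], [0,4,6], [0,5,7], [1,2,3], [1,2,7], [1,3,4], [1,4,5], [1,5,6], [2,3,6], [2,6,7], [3,5,6], [4,5,7], [4,6,7]

so the chain groups are C_0 ≅ Z^8, C_1 ≅ Z^24, C_2 ≅ Z^16.

∂_1: C_1 → C_0 sends each edge [p,q] (with p < q) to q − p.
The 8×24 boundary matrix has rank 7 and Smith normal form diag(1,1,1,1,1,1,1).

∂_2: C_2 → C_1 maps a triangle to the signed sum of its edges. For instance
  ∂[0,5,7] = [5,7] − [0,7] + [0,5],
  ∂[0,3,4] = [3,4] − [0,4] + [0,3].
This gives a 24×16 integer matrix of rank 15; reducing to Smith normal form yields diagonal entries (1,1,1,1,1,1,1,1,1,1,1,1,1,1,1).

Now H_k = ker ∂_k / im ∂_{k+1}, so:

  H_0: rank C_0 − rank ∂_1 = 8 − 7 = 1, and the invariant factors of ∂_1 are all 1, so H_0 ≅ Z.
  H_1: rank ker ∂_1 − rank ∂_2 = (24 − 7) − 15 = 2, and the invariant factors of ∂_2 are all 1, so H_1 ≅ Z^2.
  H_2: rank ker ∂_2 − rank ∂_3 = (16 − 15) − 0 = 1, and there is no ∂_3, so H_2 ≅ Z.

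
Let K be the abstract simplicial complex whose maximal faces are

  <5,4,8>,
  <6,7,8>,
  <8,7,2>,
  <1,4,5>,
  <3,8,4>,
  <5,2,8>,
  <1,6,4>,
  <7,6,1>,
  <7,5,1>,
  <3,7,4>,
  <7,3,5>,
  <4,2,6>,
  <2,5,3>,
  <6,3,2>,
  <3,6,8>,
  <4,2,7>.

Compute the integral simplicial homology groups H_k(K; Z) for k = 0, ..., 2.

We work with the vertex ordering 1 < 2 < 3 < 4 < 5 < 6 < 7 < 8. The simplices of K, each written with vertices in increasing order, are:

  0-simplices (8): [1], [2], [3], [4], [5], [6], [7], [8]
  1-simplices (24): (24 of them)
  2-simplices (16): [1,4,5], [1,4,6], [1,5,7], [1,6,7], [2,3,5], [2,3,6], [2,4,6], [2,4,7], [2,5,8], [2,7,8], [3,4,7], [3,4,8], [3,5,7], [3,6,8], [4,5,8], [6,7,8]

so the chain groups are C_0 ≅ Z^8, C_1 ≅ Z^24, C_2 ≅ Z^16.

∂_1: C_1 → C_0 sends each edge [p,q] (with p < q) to q − p. For instance
  ∂[2,5] = [5] − [2].
As a 8×24 matrix over Z this has rank 7, with invariant factors (1,1,1,1,1,1,1).

Boundary ∂_2: C_2 → C_1 sends each 2-simplex [p,q,r] to [q,r] − [p,r] + [p,q]. For instance
  ∂[1,4,5] = [4,5] − [1,5] + [1,4],
  ∂[1,4,6] = [4,6] − [1,6] + [1,4].
This gives a 24×16 integer matrix of rank 15; reducing to Smith normal form yields diagonal entries (1,1,1,1,1,1,1,1,1,1,1,1,1,1,1).

Now H_k = ker ∂_k / im ∂_{k+1}, so:

  H_0: rank C_0 − rank ∂_1 = 8 − 7 = 1, and the invariant factors of ∂_1 are all 1, so H_0 = Z.
  H_1: rank ker ∂_1 − rank ∂_2 = (24 − 7) − 15 = 2, and the invariant factors of ∂_2 are all 1, so H_1 = Z^2.
  H_2: rank ker ∂_2 − rank ∂_3 = (16 − 15) − 0 = 1, and there is no ∂_3, so H_2 = Z.

(K is a triangulation of the torus T^2.)

H_0 ≅ Z,  H_1 ≅ Z^2,  H_2 ≅ Z.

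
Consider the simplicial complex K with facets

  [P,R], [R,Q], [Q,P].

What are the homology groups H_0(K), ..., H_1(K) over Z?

H_0 = Z,  H_1 = Z.

Take the total order P < Q < R on the vertex set. Then K (dimension 1) consists of the simplices:

  0-simplices (3): P, Q, R
  1-simplices (3): PQ, PR, QR

Hence C_0 ≅ Z^3, C_1 ≅ Z^3.

∂_1: C_1 → C_0 maps an edge to its endpoints' difference, ∂[p,q] = q − p.
As a 3×3 matrix over Z this has rank 2, with invariant factors (1,1).

Computing H_k = (kernel of ∂_k) / (image of ∂_{k+1}):

  H_0: rank C_0 − rank ∂_1 = 3 − 2 = 1, and the invariant factors of ∂_1 are all 1, so H_0 = Z.
  H_1: rank ker ∂_1 − rank ∂_2 = (3 − 2) − 0 = 1, and there is no ∂_2, so H_1 = Z.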